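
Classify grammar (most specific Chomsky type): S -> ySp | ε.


Single nonterminal LHS, but y^n p^n is not regular
Classification: Type 2 (Context-Free)


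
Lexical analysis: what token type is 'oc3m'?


Pattern: letter/underscore followed by alphanumerics, not a keyword
Type: IDENTIFIER


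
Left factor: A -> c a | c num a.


Common prefix: 'c'
Factored: A -> c A', A' -> a | num a


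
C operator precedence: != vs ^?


'!=' is equality (level 6); '^' is bitwise XOR (level 4)
Higher level binds tighter
'!=' has higher precedence than '^'


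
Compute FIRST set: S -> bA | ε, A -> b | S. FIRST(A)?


Per alternative of A: FIRST(b) = {b}; FIRST(S) = {b, ε}
FIRST(A) = {b, ε}


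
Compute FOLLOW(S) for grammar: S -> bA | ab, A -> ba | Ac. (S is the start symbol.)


$ ∈ FOLLOW(S). For each A -> αBβ: add FIRST(β)\{ε} to FOLLOW(B); if β nullable, add FOLLOW(A).
FOLLOW(S) = {$}


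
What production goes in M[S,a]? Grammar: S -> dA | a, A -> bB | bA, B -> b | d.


For [S, a]: 'a' ∈ FIRST(a)
Entry: S -> a


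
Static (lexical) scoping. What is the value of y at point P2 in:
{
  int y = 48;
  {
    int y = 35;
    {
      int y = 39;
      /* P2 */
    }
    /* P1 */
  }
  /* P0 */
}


y declared in the same block as P2
y = 39


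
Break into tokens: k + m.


Scan left to right, longest-match per lexeme
Tokens: ID(k), OP(+), ID(m)


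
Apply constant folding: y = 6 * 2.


6 * 2 = 12 at compile time
Optimized: y = 12


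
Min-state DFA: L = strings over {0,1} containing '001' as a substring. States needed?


KMP-style automaton: 3 progress states + 1 absorbing accept = 4
Minimal DFA: 4 states


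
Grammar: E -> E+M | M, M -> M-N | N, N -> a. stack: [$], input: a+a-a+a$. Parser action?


no handle on stack; shift 'a'
Action: shift


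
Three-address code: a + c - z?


Break into single-operator statements:
t1 = a + c
t2 = t1 - z


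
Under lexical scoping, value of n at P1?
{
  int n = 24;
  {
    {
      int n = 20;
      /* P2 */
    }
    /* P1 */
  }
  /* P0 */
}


P1's block does not declare n; resolves to the enclosing declaration at depth 0
n = 24


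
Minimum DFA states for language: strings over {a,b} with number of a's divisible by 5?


Track (count of a) mod 5: states 0..4, accept at 0
Minimal DFA: 5 states


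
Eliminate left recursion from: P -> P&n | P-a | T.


Left-recursive alternatives: P&n, P-a; non-recursive: T
Introduce P': P -> TP', P' -> &nP' | -aP' | ε


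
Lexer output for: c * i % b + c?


Scan left to right, longest-match per lexeme
Tokens: ID(c), OP(*), ID(i), OP(%), ID(b), OP(+), ID(c)


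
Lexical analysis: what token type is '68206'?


Pattern: digits only
Type: INTEGER_LITERAL


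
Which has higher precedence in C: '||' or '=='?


'==' is equality (level 6); '||' is logical OR (level 1)
Higher level binds tighter
'==' has higher precedence than '||'


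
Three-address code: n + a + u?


Break into single-operator statements:
t1 = n + a
t2 = t1 + u


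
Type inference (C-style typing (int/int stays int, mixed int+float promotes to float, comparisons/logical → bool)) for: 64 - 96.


Operand types: int - int
Rule: mixed int/float promotes to float; int/int stays int
Result type: int


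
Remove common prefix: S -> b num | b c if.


Common prefix: 'b'
Factored: S -> b S', S' -> num | c if


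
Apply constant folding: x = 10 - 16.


10 - 16 = -6 at compile time
Optimized: x = -6


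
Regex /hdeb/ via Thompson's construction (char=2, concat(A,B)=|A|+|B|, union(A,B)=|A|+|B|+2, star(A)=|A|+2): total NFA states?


Syntax tree has 4 char leaf(s), 0 union(s), 0 star(s)
chars contribute 4×2 = 8; each union adds +2; each star adds +2
Total: 8 + 0 + 0 = 8 states


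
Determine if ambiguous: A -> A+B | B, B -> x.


precedence layered via separate nonterminal B: deterministic
Unambiguous


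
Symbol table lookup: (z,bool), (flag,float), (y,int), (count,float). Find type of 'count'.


Lookup 'count' → type float


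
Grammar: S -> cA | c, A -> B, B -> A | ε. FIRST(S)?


Per alternative of S: FIRST(cA) = {c}; FIRST(c) = {c}
FIRST(S) = {c}


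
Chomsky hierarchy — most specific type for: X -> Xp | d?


Left-linear: every RHS is a terminal or one nonterminal followed by a terminal
Classification: Type 3 (Regular)


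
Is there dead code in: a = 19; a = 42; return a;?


first assignment to a is overwritten before any read
Dead: 'a = 19'


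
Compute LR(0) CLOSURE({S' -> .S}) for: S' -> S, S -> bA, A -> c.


Start: S' -> .S
For each item with dot before a nonterminal B, add B -> .γ for every B-production
Closure: [S' -> .S, S -> .bA]


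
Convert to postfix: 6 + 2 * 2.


* has higher precedence, evaluate 2*2 first
Postfix: 6 2 2 * +


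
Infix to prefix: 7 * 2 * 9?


left-to-right (same/higher precedence on left): tree is (* (* 7 2) 9)
Prefix: * * 7 2 9


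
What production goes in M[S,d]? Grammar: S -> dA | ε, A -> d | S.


For [S, d]: 'd' ∈ FIRST(dA)
Entry: S -> dA


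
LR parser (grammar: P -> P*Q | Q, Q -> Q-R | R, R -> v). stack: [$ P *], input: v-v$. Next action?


no handle ('P*' is not any RHS); shift 'v'
Action: shift


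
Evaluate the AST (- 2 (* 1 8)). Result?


Evaluate inner: (* 1 8) = 8
Evaluate root: (- 2 8) = -6
Result: -6


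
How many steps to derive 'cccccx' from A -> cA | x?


Derivation: A => cA => ccA => cccA => ccccA => cccccA => cccccx
Steps: 6


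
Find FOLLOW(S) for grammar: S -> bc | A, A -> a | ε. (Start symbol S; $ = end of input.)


$ ∈ FOLLOW(S). For each A -> αBβ: add FIRST(β)\{ε} to FOLLOW(B); if β nullable, add FOLLOW(A).
FOLLOW(S) = {$}


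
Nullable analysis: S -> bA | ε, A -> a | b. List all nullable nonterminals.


A nonterminal is nullable iff some alternative derives ε (directly, or every symbol in it is nullable)
Nullable: {S}


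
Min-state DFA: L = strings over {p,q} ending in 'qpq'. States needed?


Track the longest suffix of input matching a prefix of 'qpq': 4 classes (prefixes of length 0..3)
Minimal DFA: 4 states


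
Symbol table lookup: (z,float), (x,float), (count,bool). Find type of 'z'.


Lookup 'z' → type float


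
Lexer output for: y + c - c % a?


Scan left to right, longest-match per lexeme
Tokens: ID(y), OP(+), ID(c), OP(-), ID(c), OP(%), ID(a)


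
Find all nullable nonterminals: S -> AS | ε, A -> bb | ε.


A nonterminal is nullable iff some alternative derives ε (directly, or every symbol in it is nullable)
Nullable: {A, S}


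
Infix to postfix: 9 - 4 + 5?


Left to right (same or higher precedence on left)
Postfix: 9 4 - 5 +


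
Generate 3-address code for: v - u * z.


Break into single-operator statements:
t1 = u * z
t2 = v - t1


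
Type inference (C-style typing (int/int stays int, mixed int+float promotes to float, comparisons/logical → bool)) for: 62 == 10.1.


Operand types: int == float
Rule: comparison yields bool
Result type: bool


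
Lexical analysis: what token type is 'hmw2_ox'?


Pattern: letter/underscore followed by alphanumerics, not a keyword
Type: IDENTIFIER


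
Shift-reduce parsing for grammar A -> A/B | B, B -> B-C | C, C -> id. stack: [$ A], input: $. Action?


start symbol A on stack, input exhausted
Action: accept


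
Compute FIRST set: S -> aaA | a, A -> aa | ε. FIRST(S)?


Per alternative of S: FIRST(aaA) = {a}; FIRST(a) = {a}
FIRST(S) = {a}


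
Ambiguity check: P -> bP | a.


right-linear, alternatives start with distinct terminals 'b' vs 'a': unique leftmost derivation
Unambiguous


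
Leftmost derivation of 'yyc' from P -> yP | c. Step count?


Derivation: P => yP => yyP => yyc
Steps: 3


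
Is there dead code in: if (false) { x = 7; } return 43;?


condition is constant false, so the whole block is unreachable
Dead: 'if (false) { x = 7; }'


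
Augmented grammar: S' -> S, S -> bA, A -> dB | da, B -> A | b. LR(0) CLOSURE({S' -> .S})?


Start: S' -> .S
For each item with dot before a nonterminal B, add B -> .γ for every B-production
Closure: [S' -> .S, S -> .bA]


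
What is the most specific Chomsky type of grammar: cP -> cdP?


LHS has context (more than one symbol) and |LHS| ≤ |RHS|
Classification: Type 1 (Context-Sensitive)


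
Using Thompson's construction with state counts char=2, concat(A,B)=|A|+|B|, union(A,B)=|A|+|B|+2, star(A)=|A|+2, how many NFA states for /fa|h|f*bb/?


Syntax tree has 6 char leaf(s), 2 union(s), 1 star(s)
chars contribute 6×2 = 12; each union adds +2; each star adds +2
Total: 12 + 4 + 2 = 18 states


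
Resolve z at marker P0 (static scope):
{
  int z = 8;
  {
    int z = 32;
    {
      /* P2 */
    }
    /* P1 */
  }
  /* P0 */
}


z declared in the same block as P0
z = 8


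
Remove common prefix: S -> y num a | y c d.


Common prefix: 'y'
Factored: S -> y S', S' -> num a | c d


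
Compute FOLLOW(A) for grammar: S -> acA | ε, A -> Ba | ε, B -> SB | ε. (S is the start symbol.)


$ ∈ FOLLOW(S). For each A -> αBβ: add FIRST(β)\{ε} to FOLLOW(B); if β nullable, add FOLLOW(A).
FOLLOW(A) = {$, a}


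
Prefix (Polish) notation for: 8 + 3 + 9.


left-to-right (same/higher precedence on left): tree is (+ (+ 8 3) 9)
Prefix: + + 8 3 9


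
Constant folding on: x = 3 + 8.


3 + 8 = 11 at compile time
Optimized: x = 11


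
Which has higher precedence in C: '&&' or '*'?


'*' is multiplicative (level 10); '&&' is logical AND (level 2)
Higher level binds tighter
'*' has higher precedence than '&&'


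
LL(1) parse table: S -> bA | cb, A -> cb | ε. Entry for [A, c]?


For [A, c]: 'c' ∈ FIRST(cb)
Entry: A -> cb


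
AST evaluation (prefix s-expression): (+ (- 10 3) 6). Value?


Evaluate inner: (- 10 3) = 7
Evaluate root: (+ 7 6) = 13
Result: 13


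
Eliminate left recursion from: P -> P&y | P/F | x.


Left-recursive alternatives: P&y, P/F; non-recursive: x
Introduce P': P -> xP', P' -> &yP' | /FP' | ε


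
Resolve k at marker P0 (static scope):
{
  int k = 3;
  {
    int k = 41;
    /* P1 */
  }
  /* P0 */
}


k declared in the same block as P0
k = 3


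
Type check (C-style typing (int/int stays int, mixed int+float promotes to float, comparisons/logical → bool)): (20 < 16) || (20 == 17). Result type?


Operand types: bool || bool
Rule: logical operators take bool operands and yield bool
Result type: bool


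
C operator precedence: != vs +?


'+' is additive (level 9); '!=' is equality (level 6)
Higher level binds tighter
'+' has higher precedence than '!='


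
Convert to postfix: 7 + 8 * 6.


* has higher precedence, evaluate 8*6 first
Postfix: 7 8 6 * +


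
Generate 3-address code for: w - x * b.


Break into single-operator statements:
t1 = x * b
t2 = w - t1


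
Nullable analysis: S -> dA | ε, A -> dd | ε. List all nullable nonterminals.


A nonterminal is nullable iff some alternative derives ε (directly, or every symbol in it is nullable)
Nullable: {A, S}


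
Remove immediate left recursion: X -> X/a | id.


Left-recursive alternatives: X/a; non-recursive: id
Introduce X': X -> idX', X' -> /aX' | ε


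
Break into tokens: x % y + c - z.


Scan left to right, longest-match per lexeme
Tokens: ID(x), OP(%), ID(y), OP(+), ID(c), OP(-), ID(z)


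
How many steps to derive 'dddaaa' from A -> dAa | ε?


Derivation: A => dAa => ddAaa => dddAaaa => dddaaa
Steps: 4


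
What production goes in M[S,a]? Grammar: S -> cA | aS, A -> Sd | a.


For [S, a]: 'a' ∈ FIRST(aS)
Entry: S -> aS


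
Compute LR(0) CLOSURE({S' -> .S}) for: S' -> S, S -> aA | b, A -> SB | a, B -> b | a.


Start: S' -> .S
For each item with dot before a nonterminal B, add B -> .γ for every B-production
Closure: [S' -> .S, S -> .aA, S -> .b]


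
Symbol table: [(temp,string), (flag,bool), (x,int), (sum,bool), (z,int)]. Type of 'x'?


Lookup 'x' → type int


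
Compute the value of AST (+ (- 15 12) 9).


Evaluate inner: (- 15 12) = 3
Evaluate root: (+ 3 9) = 12
Result: 12


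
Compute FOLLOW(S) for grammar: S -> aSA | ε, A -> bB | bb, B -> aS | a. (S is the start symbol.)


$ ∈ FOLLOW(S). For each A -> αBβ: add FIRST(β)\{ε} to FOLLOW(B); if β nullable, add FOLLOW(A).
FOLLOW(S) = {$, b}


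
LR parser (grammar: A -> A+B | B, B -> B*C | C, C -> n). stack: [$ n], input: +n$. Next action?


'n' on top is the handle for C -> n
Action: reduce (C -> n)


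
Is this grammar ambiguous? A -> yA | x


right-linear, alternatives start with distinct terminals 'y' vs 'x': unique leftmost derivation
Unambiguous


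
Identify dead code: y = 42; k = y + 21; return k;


y is read by k's definition; k is returned
No dead code


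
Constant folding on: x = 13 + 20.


13 + 20 = 33 at compile time
Optimized: x = 33


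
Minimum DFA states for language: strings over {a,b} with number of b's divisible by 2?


Track (count of b) mod 2: states 0..1, accept at 0
Minimal DFA: 2 states


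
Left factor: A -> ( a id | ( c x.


Common prefix: '('
Factored: A -> ( A', A' -> a id | c x


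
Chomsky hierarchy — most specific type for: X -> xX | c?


Right-linear: every RHS is a terminal or a terminal followed by one nonterminal
Classification: Type 3 (Regular)


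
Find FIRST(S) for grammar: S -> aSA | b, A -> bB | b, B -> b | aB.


Per alternative of S: FIRST(aSA) = {a}; FIRST(b) = {b}
FIRST(S) = {a, b}


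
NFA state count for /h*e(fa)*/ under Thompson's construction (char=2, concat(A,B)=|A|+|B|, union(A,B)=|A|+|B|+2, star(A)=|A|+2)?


Syntax tree has 4 char leaf(s), 0 union(s), 2 star(s)
chars contribute 4×2 = 8; each union adds +2; each star adds +2
Total: 8 + 0 + 4 = 12 states


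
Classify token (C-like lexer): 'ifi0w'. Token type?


Pattern: letter/underscore followed by alphanumerics, not a keyword
Type: IDENTIFIER


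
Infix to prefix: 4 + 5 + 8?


left-to-right (same/higher precedence on left): tree is (+ (+ 4 5) 8)
Prefix: + + 4 5 8


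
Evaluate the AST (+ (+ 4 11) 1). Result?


Evaluate inner: (+ 4 11) = 15
Evaluate root: (+ 15 1) = 16
Result: 16


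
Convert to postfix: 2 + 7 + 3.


Left to right (same or higher precedence on left)
Postfix: 2 7 + 3 +


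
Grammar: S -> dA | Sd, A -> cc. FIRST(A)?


Per alternative of A: FIRST(cc) = {c}
FIRST(A) = {c}


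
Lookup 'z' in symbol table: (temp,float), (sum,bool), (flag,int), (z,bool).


Lookup 'z' → type bool


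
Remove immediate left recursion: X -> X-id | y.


Left-recursive alternatives: X-id; non-recursive: y
Introduce X': X -> yX', X' -> -idX' | ε


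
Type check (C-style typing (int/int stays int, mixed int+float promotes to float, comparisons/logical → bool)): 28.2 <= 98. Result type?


Operand types: float <= int
Rule: comparison yields bool
Result type: bool


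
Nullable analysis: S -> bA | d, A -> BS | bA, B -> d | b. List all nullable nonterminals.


A nonterminal is nullable iff some alternative derives ε (directly, or every symbol in it is nullable)
Nullable: {}


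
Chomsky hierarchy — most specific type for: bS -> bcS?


LHS has context (more than one symbol) and |LHS| ≤ |RHS|
Classification: Type 1 (Context-Sensitive)


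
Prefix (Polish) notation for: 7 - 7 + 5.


left-to-right (same/higher precedence on left): tree is (+ (- 7 7) 5)
Prefix: + - 7 7 5


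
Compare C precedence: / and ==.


'/' is multiplicative (level 10); '==' is equality (level 6)
Higher level binds tighter
'/' has higher precedence than '=='


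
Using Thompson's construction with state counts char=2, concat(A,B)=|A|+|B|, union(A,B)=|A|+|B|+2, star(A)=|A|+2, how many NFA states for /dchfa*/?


Syntax tree has 5 char leaf(s), 0 union(s), 1 star(s)
chars contribute 5×2 = 10; each union adds +2; each star adds +2
Total: 10 + 0 + 2 = 12 states


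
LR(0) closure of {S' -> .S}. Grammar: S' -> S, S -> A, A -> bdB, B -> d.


Start: S' -> .S
For each item with dot before a nonterminal B, add B -> .γ for every B-production
Closure: [S' -> .S, S -> .A, A -> .bdB]


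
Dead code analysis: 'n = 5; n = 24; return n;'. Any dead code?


first assignment to n is overwritten before any read
Dead: 'n = 5'


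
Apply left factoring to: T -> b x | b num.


Common prefix: 'b'
Factored: T -> b T', T' -> x | num


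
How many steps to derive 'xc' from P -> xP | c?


Derivation: P => xP => xc
Steps: 2


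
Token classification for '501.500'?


Pattern: digits with a decimal point
Type: FLOAT_LITERAL


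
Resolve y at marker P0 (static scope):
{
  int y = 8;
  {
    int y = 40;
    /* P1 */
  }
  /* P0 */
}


y declared in the same block as P0
y = 8


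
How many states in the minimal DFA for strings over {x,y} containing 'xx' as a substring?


KMP-style automaton: 2 progress states + 1 absorbing accept = 3
Minimal DFA: 3 states


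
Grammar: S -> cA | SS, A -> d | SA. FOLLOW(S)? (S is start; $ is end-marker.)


$ ∈ FOLLOW(S). For each A -> αBβ: add FIRST(β)\{ε} to FOLLOW(B); if β nullable, add FOLLOW(A).
FOLLOW(S) = {$, c, d}


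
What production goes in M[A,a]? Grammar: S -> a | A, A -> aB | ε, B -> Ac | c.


For [A, a]: 'a' ∈ FIRST(aB)
Entry: A -> aB


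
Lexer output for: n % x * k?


Scan left to right, longest-match per lexeme
Tokens: ID(n), OP(%), ID(x), OP(*), ID(k)


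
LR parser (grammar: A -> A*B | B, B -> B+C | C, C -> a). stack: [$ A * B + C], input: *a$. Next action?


handle 'B+C' on top
Action: reduce (B -> B+C)


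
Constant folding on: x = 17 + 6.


17 + 6 = 23 at compile time
Optimized: x = 23


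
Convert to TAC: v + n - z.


Break into single-operator statements:
t1 = v + n
t2 = t1 - z


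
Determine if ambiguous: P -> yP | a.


right-linear, alternatives start with distinct terminals 'y' vs 'a': unique leftmost derivation
Unambiguous


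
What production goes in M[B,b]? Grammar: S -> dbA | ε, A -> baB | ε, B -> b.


For [B, b]: 'b' ∈ FIRST(b)
Entry: B -> b


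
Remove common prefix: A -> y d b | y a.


Common prefix: 'y'
Factored: A -> y A', A' -> d b | a


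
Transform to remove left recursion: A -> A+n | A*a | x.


Left-recursive alternatives: A+n, A*a; non-recursive: x
Introduce A': A -> xA', A' -> +nA' | *aA' | ε


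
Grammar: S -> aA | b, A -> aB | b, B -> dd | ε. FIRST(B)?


Per alternative of B: FIRST(dd) = {d}; FIRST(ε) = {ε}
FIRST(B) = {d, ε}


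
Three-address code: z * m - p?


Break into single-operator statements:
t1 = z * m
t2 = t1 - p


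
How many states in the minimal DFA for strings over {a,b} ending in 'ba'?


Track the longest suffix of input matching a prefix of 'ba': 3 classes (prefixes of length 0..2)
Minimal DFA: 3 states


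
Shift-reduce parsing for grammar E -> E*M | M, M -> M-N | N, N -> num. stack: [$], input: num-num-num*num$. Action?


no handle on stack; shift 'num'
Action: shift


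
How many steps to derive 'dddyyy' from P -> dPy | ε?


Derivation: P => dPy => ddPyy => dddPyyy => dddyyy
Steps: 4


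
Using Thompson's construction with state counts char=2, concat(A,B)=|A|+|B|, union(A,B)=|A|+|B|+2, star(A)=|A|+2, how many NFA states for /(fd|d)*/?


Syntax tree has 3 char leaf(s), 1 union(s), 1 star(s)
chars contribute 3×2 = 6; each union adds +2; each star adds +2
Total: 6 + 2 + 2 = 10 states


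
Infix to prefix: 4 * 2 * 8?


left-to-right (same/higher precedence on left): tree is (* (* 4 2) 8)
Prefix: * * 4 2 8


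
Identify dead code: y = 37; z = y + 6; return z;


y is read by z's definition; z is returned
No dead code


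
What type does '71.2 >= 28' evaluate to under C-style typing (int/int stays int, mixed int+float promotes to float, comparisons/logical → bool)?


Operand types: float >= int
Rule: comparison yields bool
Result type: bool


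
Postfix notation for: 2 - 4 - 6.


Left to right (same or higher precedence on left)
Postfix: 2 4 - 6 -


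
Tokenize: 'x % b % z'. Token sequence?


Scan left to right, longest-match per lexeme
Tokens: ID(x), OP(%), ID(b), OP(%), ID(z)


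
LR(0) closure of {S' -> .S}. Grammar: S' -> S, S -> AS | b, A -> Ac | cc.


Start: S' -> .S
For each item with dot before a nonterminal B, add B -> .γ for every B-production
Closure: [S' -> .S, S -> .AS, S -> .b, A -> .Ac, A -> .cc]


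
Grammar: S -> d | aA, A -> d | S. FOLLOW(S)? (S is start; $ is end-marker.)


$ ∈ FOLLOW(S). For each A -> αBβ: add FIRST(β)\{ε} to FOLLOW(B); if β nullable, add FOLLOW(A).
FOLLOW(S) = {$}


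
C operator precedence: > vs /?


'/' is multiplicative (level 10); '>' is relational (level 7)
Higher level binds tighter
'/' has higher precedence than '>'


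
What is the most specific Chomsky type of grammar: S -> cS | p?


Right-linear: every RHS is a terminal or a terminal followed by one nonterminal
Classification: Type 3 (Regular)


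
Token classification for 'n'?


Pattern: letter/underscore followed by alphanumerics, not a keyword
Type: IDENTIFIER


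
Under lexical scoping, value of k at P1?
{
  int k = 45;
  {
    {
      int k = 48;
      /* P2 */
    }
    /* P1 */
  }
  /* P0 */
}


P1's block does not declare k; resolves to the enclosing declaration at depth 0
k = 45


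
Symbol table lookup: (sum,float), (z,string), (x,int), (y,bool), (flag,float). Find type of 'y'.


Lookup 'y' → type bool


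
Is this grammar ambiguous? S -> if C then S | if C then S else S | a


dangling else: 'if C then if C then a else a' parses two ways
Ambiguous


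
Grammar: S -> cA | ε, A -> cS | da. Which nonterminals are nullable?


A nonterminal is nullable iff some alternative derives ε (directly, or every symbol in it is nullable)
Nullable: {S}


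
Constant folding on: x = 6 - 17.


6 - 17 = -11 at compile time
Optimized: x = -11


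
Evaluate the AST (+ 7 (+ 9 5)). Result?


Evaluate inner: (+ 9 5) = 14
Evaluate root: (+ 7 14) = 21
Result: 21


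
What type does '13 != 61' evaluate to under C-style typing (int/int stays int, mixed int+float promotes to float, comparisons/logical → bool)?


Operand types: int != int
Rule: comparison yields bool
Result type: bool


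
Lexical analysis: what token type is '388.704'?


Pattern: digits with a decimal point
Type: FLOAT_LITERAL


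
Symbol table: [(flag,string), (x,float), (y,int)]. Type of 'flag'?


Lookup 'flag' → type string


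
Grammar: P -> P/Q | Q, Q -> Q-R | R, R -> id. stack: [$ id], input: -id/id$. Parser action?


'id' on top is the handle for R -> id
Action: reduce (R -> id)


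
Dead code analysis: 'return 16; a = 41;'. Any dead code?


statement follows a return and is unreachable
Dead: 'a = 41'


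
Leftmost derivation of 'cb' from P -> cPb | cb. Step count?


Derivation: P => cb
Steps: 1


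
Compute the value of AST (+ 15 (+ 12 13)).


Evaluate inner: (+ 12 13) = 25
Evaluate root: (+ 15 25) = 40
Result: 40


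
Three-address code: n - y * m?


Break into single-operator statements:
t1 = y * m
t2 = n - t1


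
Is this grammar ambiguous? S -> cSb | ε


balanced c^n…b^n: each string has a unique parse
Unambiguous


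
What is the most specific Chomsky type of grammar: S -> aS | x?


Right-linear: every RHS is a terminal or a terminal followed by one nonterminal
Classification: Type 3 (Regular)


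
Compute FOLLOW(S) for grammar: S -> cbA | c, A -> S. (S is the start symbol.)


$ ∈ FOLLOW(S). For each A -> αBβ: add FIRST(β)\{ε} to FOLLOW(B); if β nullable, add FOLLOW(A).
FOLLOW(S) = {$}


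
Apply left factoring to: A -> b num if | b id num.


Common prefix: 'b'
Factored: A -> b A', A' -> num if | id num


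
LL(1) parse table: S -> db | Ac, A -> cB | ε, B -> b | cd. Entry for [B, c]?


For [B, c]: 'c' ∈ FIRST(cd)
Entry: B -> cd


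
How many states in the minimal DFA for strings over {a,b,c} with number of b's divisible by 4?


Track (count of b) mod 4: states 0..3, accept at 0
Minimal DFA: 4 states


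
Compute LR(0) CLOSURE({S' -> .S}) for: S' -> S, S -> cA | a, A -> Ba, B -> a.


Start: S' -> .S
For each item with dot before a nonterminal B, add B -> .γ for every B-production
Closure: [S' -> .S, S -> .cA, S -> .a]


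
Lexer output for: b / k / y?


Scan left to right, longest-match per lexeme
Tokens: ID(b), OP(/), ID(k), OP(/), ID(y)


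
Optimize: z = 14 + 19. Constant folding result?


14 + 19 = 33 at compile time
Optimized: z = 33


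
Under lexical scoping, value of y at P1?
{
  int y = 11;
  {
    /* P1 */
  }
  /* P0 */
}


P1's block does not declare y; resolves to the enclosing declaration at depth 0
y = 11


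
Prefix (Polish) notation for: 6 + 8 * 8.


'*' binds tighter: tree is (+ 6 (* 8 8))
Prefix: + 6 * 8 8


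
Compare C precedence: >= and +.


'+' is additive (level 9); '>=' is relational (level 7)
Higher level binds tighter
'+' has higher precedence than '>='


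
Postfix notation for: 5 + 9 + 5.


Left to right (same or higher precedence on left)
Postfix: 5 9 + 5 +


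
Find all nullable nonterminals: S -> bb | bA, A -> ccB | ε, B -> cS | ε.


A nonterminal is nullable iff some alternative derives ε (directly, or every symbol in it is nullable)
Nullable: {A, B}


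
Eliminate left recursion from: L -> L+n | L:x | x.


Left-recursive alternatives: L+n, L:x; non-recursive: x
Introduce L': L -> xL', L' -> +nL' | :xL' | ε


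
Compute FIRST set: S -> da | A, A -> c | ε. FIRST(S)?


Per alternative of S: FIRST(da) = {d}; FIRST(A) = {c, ε}
FIRST(S) = {c, d, ε}


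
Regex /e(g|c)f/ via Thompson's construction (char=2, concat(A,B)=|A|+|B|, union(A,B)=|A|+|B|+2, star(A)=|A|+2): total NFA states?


Syntax tree has 4 char leaf(s), 1 union(s), 0 star(s)
chars contribute 4×2 = 8; each union adds +2; each star adds +2
Total: 8 + 2 + 0 = 10 states


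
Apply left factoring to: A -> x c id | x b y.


Common prefix: 'x'
Factored: A -> x A', A' -> c id | b y


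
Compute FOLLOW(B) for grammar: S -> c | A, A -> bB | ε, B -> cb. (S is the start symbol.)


$ ∈ FOLLOW(S). For each A -> αBβ: add FIRST(β)\{ε} to FOLLOW(B); if β nullable, add FOLLOW(A).
FOLLOW(B) = {$}


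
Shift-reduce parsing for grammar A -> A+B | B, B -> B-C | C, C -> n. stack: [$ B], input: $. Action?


lookahead ∉ {-} so B won't extend; reduce A -> B
Action: reduce (A -> B)


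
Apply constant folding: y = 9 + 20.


9 + 20 = 29 at compile time
Optimized: y = 29


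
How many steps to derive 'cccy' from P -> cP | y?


Derivation: P => cP => ccP => cccP => cccy
Steps: 4


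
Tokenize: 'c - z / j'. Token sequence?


Scan left to right, longest-match per lexeme
Tokens: ID(c), OP(-), ID(z), OP(/), ID(j)


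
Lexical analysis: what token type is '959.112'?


Pattern: digits with a decimal point
Type: FLOAT_LITERAL


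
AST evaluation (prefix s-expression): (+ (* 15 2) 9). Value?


Evaluate inner: (* 15 2) = 30
Evaluate root: (+ 30 9) = 39
Result: 39


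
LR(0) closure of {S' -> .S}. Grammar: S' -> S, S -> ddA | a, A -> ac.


Start: S' -> .S
For each item with dot before a nonterminal B, add B -> .γ for every B-production
Closure: [S' -> .S, S -> .ddA, S -> .a]


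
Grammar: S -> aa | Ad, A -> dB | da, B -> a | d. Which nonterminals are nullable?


A nonterminal is nullable iff some alternative derives ε (directly, or every symbol in it is nullable)
Nullable: {}


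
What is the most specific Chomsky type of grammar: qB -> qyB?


LHS has context (more than one symbol) and |LHS| ≤ |RHS|
Classification: Type 1 (Context-Sensitive)


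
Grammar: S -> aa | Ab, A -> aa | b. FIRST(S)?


Per alternative of S: FIRST(aa) = {a}; FIRST(Ab) = {a, b}
FIRST(S) = {a, b}


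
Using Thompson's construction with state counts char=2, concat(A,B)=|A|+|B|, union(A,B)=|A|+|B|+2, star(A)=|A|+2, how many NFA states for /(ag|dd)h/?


Syntax tree has 5 char leaf(s), 1 union(s), 0 star(s)
chars contribute 5×2 = 10; each union adds +2; each star adds +2
Total: 10 + 2 + 0 = 12 states


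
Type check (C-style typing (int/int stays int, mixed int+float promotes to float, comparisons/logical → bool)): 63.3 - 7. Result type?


Operand types: float - int
Rule: mixed int/float promotes to float; int/int stays int
Result type: float


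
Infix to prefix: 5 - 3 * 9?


'*' binds tighter: tree is (- 5 (* 3 9))
Prefix: - 5 * 3 9


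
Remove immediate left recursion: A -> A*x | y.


Left-recursive alternatives: A*x; non-recursive: y
Introduce A': A -> yA', A' -> *xA' | ε


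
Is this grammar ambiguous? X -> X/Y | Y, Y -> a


precedence layered via separate nonterminal Y: deterministic
Unambiguous


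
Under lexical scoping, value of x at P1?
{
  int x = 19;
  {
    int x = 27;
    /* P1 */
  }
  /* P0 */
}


x declared in the same block as P1
x = 27


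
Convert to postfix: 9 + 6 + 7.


Left to right (same or higher precedence on left)
Postfix: 9 6 + 7 +


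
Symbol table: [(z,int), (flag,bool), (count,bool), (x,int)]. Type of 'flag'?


Lookup 'flag' → type bool


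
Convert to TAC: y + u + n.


Break into single-operator statements:
t1 = y + u
t2 = t1 + n


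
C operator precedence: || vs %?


'%' is multiplicative (level 10); '||' is logical OR (level 1)
Higher level binds tighter
'%' has higher precedence than '||'


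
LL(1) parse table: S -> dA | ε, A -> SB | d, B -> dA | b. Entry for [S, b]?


For [S, b]: ε is nullable and 'b' ∈ FOLLOW(S)
Entry: S -> ε


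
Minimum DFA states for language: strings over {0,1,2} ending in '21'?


Track the longest suffix of input matching a prefix of '21': 3 classes (prefixes of length 0..2)
Minimal DFA: 3 states


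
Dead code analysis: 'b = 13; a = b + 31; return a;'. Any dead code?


b is read by a's definition; a is returned
No dead code


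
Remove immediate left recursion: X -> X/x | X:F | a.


Left-recursive alternatives: X/x, X:F; non-recursive: a
Introduce X': X -> aX', X' -> /xX' | :FX' | ε


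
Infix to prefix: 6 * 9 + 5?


left-to-right (same/higher precedence on left): tree is (+ (* 6 9) 5)
Prefix: + * 6 9 5


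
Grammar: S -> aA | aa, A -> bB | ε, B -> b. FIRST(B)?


Per alternative of B: FIRST(b) = {b}
FIRST(B) = {b}


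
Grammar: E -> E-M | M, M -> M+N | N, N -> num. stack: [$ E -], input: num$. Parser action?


no handle ('E-' is not any RHS); shift 'num'
Action: shift


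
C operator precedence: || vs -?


'-' is additive (level 9); '||' is logical OR (level 1)
Higher level binds tighter
'-' has higher precedence than '||'


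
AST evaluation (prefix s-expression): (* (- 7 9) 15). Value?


Evaluate inner: (- 7 9) = -2
Evaluate root: (* -2 15) = -30
Result: -30


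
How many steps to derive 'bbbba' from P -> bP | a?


Derivation: P => bP => bbP => bbbP => bbbbP => bbbba
Steps: 5


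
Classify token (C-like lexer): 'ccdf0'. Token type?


Pattern: letter/underscore followed by alphanumerics, not a keyword
Type: IDENTIFIER


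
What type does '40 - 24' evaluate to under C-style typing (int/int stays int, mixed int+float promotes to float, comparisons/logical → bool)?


Operand types: int - int
Rule: mixed int/float promotes to float; int/int stays int
Result type: int


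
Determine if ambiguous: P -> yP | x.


right-linear, alternatives start with distinct terminals 'y' vs 'x': unique leftmost derivation
Unambiguous


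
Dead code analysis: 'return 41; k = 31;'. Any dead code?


statement follows a return and is unreachable
Dead: 'k = 31'


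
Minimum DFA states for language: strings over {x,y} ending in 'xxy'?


Track the longest suffix of input matching a prefix of 'xxy': 4 classes (prefixes of length 0..3)
Minimal DFA: 4 states


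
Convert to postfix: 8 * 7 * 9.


Left to right (same or higher precedence on left)
Postfix: 8 7 * 9 *


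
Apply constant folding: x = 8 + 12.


8 + 12 = 20 at compile time
Optimized: x = 20


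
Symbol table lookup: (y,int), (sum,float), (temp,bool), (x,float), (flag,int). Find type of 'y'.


Lookup 'y' → type int


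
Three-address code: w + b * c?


Break into single-operator statements:
t1 = b * c
t2 = w + t1


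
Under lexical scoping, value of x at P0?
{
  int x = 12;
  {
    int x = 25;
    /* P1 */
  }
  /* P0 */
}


x declared in the same block as P0
x = 12


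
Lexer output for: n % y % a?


Scan left to right, longest-match per lexeme
Tokens: ID(n), OP(%), ID(y), OP(%), ID(a)


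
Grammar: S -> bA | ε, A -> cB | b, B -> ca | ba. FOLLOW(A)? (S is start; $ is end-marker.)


$ ∈ FOLLOW(S). For each A -> αBβ: add FIRST(β)\{ε} to FOLLOW(B); if β nullable, add FOLLOW(A).
FOLLOW(A) = {$}


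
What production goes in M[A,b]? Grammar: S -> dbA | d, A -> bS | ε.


For [A, b]: 'b' ∈ FIRST(bS)
Entry: A -> bS


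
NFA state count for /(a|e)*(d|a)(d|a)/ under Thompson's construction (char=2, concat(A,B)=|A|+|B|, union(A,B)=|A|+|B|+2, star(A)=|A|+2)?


Syntax tree has 6 char leaf(s), 3 union(s), 1 star(s)
chars contribute 6×2 = 12; each union adds +2; each star adds +2
Total: 12 + 6 + 2 = 20 states


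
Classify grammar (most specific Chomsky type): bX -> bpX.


LHS has context (more than one symbol) and |LHS| ≤ |RHS|
Classification: Type 1 (Context-Sensitive)


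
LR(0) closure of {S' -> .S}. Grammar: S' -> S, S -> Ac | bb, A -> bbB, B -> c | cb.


Start: S' -> .S
For each item with dot before a nonterminal B, add B -> .γ for every B-production
Closure: [S' -> .S, S -> .Ac, S -> .bb, A -> .bbB]


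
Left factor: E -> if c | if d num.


Common prefix: 'if'
Factored: E -> if E', E' -> c | d num


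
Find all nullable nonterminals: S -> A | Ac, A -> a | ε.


A nonterminal is nullable iff some alternative derives ε (directly, or every symbol in it is nullable)
Nullable: {A, S}


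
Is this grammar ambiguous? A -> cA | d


right-linear, alternatives start with distinct terminals 'c' vs 'd': unique leftmost derivation
Unambiguous


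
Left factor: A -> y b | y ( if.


Common prefix: 'y'
Factored: A -> y A', A' -> b | ( if


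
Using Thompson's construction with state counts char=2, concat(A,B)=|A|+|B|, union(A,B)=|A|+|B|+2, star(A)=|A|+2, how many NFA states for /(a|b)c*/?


Syntax tree has 3 char leaf(s), 1 union(s), 1 star(s)
chars contribute 3×2 = 6; each union adds +2; each star adds +2
Total: 6 + 2 + 2 = 10 states


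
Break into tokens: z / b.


Scan left to right, longest-match per lexeme
Tokens: ID(z), OP(/), ID(b)


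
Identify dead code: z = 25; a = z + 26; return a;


z is read by a's definition; a is returned
No dead code


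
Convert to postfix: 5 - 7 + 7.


Left to right (same or higher precedence on left)
Postfix: 5 7 - 7 +


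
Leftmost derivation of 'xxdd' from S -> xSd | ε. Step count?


Derivation: S => xSd => xxSdd => xxdd
Steps: 3


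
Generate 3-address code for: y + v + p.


Break into single-operator statements:
t1 = y + v
t2 = t1 + p


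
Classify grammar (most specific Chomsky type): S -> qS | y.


Right-linear: every RHS is a terminal or a terminal followed by one nonterminal
Classification: Type 3 (Regular)


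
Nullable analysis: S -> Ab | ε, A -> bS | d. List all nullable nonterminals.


A nonterminal is nullable iff some alternative derives ε (directly, or every symbol in it is nullable)
Nullable: {S}


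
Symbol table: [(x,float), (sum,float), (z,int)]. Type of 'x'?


Lookup 'x' → type float


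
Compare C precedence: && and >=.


'>=' is relational (level 7); '&&' is logical AND (level 2)
Higher level binds tighter
'>=' has higher precedence than '&&'


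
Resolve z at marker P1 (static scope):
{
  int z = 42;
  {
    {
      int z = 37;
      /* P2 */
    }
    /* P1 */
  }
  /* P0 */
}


P1's block does not declare z; resolves to the enclosing declaration at depth 0
z = 42


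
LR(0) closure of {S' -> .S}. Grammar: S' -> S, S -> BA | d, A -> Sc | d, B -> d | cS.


Start: S' -> .S
For each item with dot before a nonterminal B, add B -> .γ for every B-production
Closure: [S' -> .S, S -> .BA, S -> .d, B -> .d, B -> .cS]


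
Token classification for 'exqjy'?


Pattern: letter/underscore followed by alphanumerics, not a keyword
Type: IDENTIFIER


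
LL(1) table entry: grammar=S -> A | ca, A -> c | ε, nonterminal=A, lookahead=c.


For [A, c]: 'c' ∈ FIRST(c)
Entry: A -> c


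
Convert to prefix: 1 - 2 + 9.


left-to-right (same/higher precedence on left): tree is (+ (- 1 2) 9)
Prefix: + - 1 2 9


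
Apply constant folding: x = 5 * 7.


5 * 7 = 35 at compile time
Optimized: x = 35


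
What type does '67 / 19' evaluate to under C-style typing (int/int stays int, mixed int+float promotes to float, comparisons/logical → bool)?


Operand types: int / int
Rule: mixed int/float promotes to float; int/int stays int
Result type: int


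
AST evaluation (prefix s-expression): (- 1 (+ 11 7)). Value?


Evaluate inner: (+ 11 7) = 18
Evaluate root: (- 1 18) = -17
Result: -17


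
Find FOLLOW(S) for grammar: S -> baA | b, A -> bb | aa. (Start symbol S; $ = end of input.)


$ ∈ FOLLOW(S). For each A -> αBβ: add FIRST(β)\{ε} to FOLLOW(B); if β nullable, add FOLLOW(A).
FOLLOW(S) = {$}


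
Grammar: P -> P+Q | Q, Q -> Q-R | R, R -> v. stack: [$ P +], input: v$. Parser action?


no handle ('P+' is not any RHS); shift 'v'
Action: shift


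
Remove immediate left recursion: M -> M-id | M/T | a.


Left-recursive alternatives: M-id, M/T; non-recursive: a
Introduce M': M -> aM', M' -> -idM' | /TM' | ε


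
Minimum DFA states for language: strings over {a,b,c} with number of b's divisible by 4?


Track (count of b) mod 4: states 0..3, accept at 0
Minimal DFA: 4 states


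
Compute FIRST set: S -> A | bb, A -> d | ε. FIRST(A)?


Per alternative of A: FIRST(d) = {d}; FIRST(ε) = {ε}
FIRST(A) = {d, ε}


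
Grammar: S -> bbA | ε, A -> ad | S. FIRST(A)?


Per alternative of A: FIRST(ad) = {a}; FIRST(S) = {b, ε}
FIRST(A) = {a, b, ε}


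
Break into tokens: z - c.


Scan left to right, longest-match per lexeme
Tokens: ID(z), OP(-), ID(c)


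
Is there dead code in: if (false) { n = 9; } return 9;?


condition is constant false, so the whole block is unreachable
Dead: 'if (false) { n = 9; }'


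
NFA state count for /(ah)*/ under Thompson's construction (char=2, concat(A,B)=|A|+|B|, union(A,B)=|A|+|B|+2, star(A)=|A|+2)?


Syntax tree has 2 char leaf(s), 0 union(s), 1 star(s)
chars contribute 2×2 = 4; each union adds +2; each star adds +2
Total: 4 + 0 + 2 = 6 states


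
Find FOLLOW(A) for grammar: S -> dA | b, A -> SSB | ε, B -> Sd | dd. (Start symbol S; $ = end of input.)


$ ∈ FOLLOW(S). For each A -> αBβ: add FIRST(β)\{ε} to FOLLOW(B); if β nullable, add FOLLOW(A).
FOLLOW(A) = {$, b, d}


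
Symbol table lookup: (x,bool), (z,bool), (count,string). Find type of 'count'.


Lookup 'count' → type string


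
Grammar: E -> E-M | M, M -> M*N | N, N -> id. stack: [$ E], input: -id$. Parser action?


shift '-' to continue E -> E-M
Action: shift
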